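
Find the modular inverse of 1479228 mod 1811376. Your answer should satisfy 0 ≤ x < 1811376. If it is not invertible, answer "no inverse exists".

no inverse exists

Compute gcd(1479228, 1811376):
1811376 = 1*1479228 + 332148
1479228 = 4*332148 + 150636
332148 = 2*150636 + 30876
150636 = 4*30876 + 27132
30876 = 1*27132 + 3744
27132 = 7*3744 + 924
3744 = 4*924 + 48
924 = 19*48 + 12
48 = 4*12 + 0
Since gcd = 12 > 1, 1479228 is not a unit mod 1811376.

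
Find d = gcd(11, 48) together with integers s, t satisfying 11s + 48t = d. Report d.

1

Euclidean algorithm:
48 = 4*11 + 4
11 = 2*4 + 3
4 = 1*3 + 1
3 = 3*1 + 0
gcd(11, 48) = 1.
Working backward:
1 = 4 − 3
1 = −11 + 3·4
1 = 3·48 − 13·11
So 1 = (3)·48 + (-13)·11.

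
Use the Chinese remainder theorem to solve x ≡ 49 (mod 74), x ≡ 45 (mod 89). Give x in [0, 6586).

1825

Write x = 49 + 74·k. Then 74·k ≡ 45 − 49 ≡ 85 (mod 89).
Need 74⁻¹ mod 89. Extended Euclid on (89, 74):
89 = 1*74 + 15
74 = 4*15 + 14
15 = 1*14 + 1
14 = 14*1 + 0
Back-substitute:
1 = 15 − 14
1 = −74 + 5·15
1 = 5·89 − 6·74
74⁻¹ ≡ 83 (mod 89), so k ≡ 83·85 ≡ 24 (mod 89).
x = 49 + 74·24 = 1825.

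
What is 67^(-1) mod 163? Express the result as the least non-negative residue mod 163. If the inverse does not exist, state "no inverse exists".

gcd(163, 67) by repeated division:
163 = 2·67 + 29
67 = 2·29 + 9
29 = 3·9 + 2
9 = 4·2 + 1
2 = 2·1 + 0
Since gcd(67, 163) = 1, back-substitute to write 1 as a combination:
1 = 9 − 4·2
1 = −4·29 + 13·9
1 = 13·67 − 30·29
1 = −30·163 + 73·67
So 67·73 ≡ 1 (mod 163).

73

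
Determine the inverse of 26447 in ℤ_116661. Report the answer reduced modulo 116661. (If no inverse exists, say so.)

Run Euclid on (116661, 26447):
116661 = 4·26447 + 10873
26447 = 2·10873 + 4701
10873 = 2·4701 + 1471
4701 = 3·1471 + 288
1471 = 5·288 + 31
288 = 9·31 + 9
31 = 3·9 + 4
9 = 2·4 + 1
4 = 4·1 + 0
The gcd is 1. Working backward:
1 = 9 − 2·4
1 = −2·31 + 7·9
1 = 7·288 − 65·31
1 = −65·1471 + 332·288
1 = 332·4701 − 1061·1471
1 = −1061·10873 + 2454·4701
1 = 2454·26447 − 5969·10873
1 = −5969·116661 + 26330·26447
So 26447·26330 ≡ 1 (mod 116661).

26330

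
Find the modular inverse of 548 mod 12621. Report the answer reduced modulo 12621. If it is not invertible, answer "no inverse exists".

9650

Run Euclid on (12621, 548):
12621 = 23·548 + 17
548 = 32·17 + 4
17 = 4·4 + 1
4 = 4·1 + 0
Since gcd(548, 12621) = 1, back-substitute to write 1 as a combination:
1 = 17 − 4·4
1 = −4·548 + 129·17
1 = 129·12621 − 2971·548
So 548·(-2971) ≡ 1 (mod 12621), and -2971 ≡ 9650 (mod 12621).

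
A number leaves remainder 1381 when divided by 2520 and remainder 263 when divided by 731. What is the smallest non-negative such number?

218101

Write x = 1381 + 2520·k. Then 2520·k ≡ 263 − 1381 ≡ 344 (mod 731).
Need 2520⁻¹ mod 731. Extended Euclid on (731, 327):
731 = 2*327 + 77
327 = 4*77 + 19
77 = 4*19 + 1
19 = 19*1 + 0
Back-substitute:
1 = 77 − 4·19
1 = −4·327 + 17·77
1 = 17·731 − 38·327
2520⁻¹ ≡ 693 (mod 731), so k ≡ 693·344 ≡ 86 (mod 731).
x = 1381 + 2520·86 = 218101.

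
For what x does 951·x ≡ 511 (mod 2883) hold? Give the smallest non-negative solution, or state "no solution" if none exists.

gcd(951, 2883):
2883 = 3*951 + 30
951 = 31*30 + 21
30 = 1*21 + 9
21 = 2*9 + 3
9 = 3*3 + 0
gcd = 3, but 3 ∤ 511, so the congruence has no solution.

no solution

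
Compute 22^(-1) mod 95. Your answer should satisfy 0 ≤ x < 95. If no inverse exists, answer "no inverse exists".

13

gcd(95, 22) by repeated division:
95 = 4*22 + 7
22 = 3*7 + 1
7 = 7*1 + 0
Since gcd(22, 95) = 1, back-substitute to write 1 as a combination:
1 = 22 − 3·7
1 = −3·95 + 13·22
So 22·13 ≡ 1 (mod 95).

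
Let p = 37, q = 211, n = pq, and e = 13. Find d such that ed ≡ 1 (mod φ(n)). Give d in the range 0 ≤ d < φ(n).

φ(n) = (p−1)(q−1) = 36·210 = 7560.
Need d with 13·d ≡ 1 (mod 7560). Apply the extended Euclidean algorithm:
7560 = 581·13 + 7
13 = 1·7 + 6
7 = 1·6 + 1
6 = 6·1 + 0
Back-substitute:
1 = 7 − 6
1 = −13 + 2·7
1 = 2·7560 − 1163·13
So 13·(-1163) ≡ 1 (mod 7560), hence d ≡ -1163 ≡ 6397 (mod 7560).

6397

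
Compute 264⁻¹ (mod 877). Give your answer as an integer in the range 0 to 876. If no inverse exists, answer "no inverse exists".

196

Extended Euclidean algorithm:
877 = 3×264 + 85
264 = 3×85 + 9
85 = 9×9 + 4
9 = 2×4 + 1
4 = 4×1 + 0
The gcd is 1. Working backward:
1 = 9 − 2·4
1 = −2·85 + 19·9
1 = 19·264 − 59·85
1 = −59·877 + 196·264
So 264·196 ≡ 1 (mod 877).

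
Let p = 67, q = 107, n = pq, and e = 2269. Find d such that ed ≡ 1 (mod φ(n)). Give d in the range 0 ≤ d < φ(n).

φ(n) = (p−1)(q−1) = 66·106 = 6996.
Need d with 2269·d ≡ 1 (mod 6996). Apply the extended Euclidean algorithm:
6996 = 3×2269 + 189
2269 = 12×189 + 1
189 = 189×1 + 0
Back-substitute:
1 = 2269 − 12·189
1 = −12·6996 + 37·2269
So 2269·37 ≡ 1 (mod 6996), hence d = 37.

37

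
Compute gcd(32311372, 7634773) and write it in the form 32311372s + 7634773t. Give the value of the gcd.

Apply Euclid's algorithm to 32311372 and 7634773:
32311372 = 4×7634773 + 1772280
7634773 = 4×1772280 + 545653
1772280 = 3×545653 + 135321
545653 = 4×135321 + 4369
135321 = 30×4369 + 4251
4369 = 1×4251 + 118
4251 = 36×118 + 3
118 = 39×3 + 1
3 = 3×1 + 0
gcd(32311372, 7634773) = 1.
Express as a combination:
1 = 118 − 39·3
1 = −39·4251 + 1405·118
1 = 1405·4369 − 1444·4251
1 = −1444·135321 + 44725·4369
1 = 44725·545653 − 180344·135321
1 = −180344·1772280 + 585757·545653
1 = 585757·7634773 − 2523372·1772280
1 = −2523372·32311372 + 10679245·7634773
So 1 = (-2523372)·32311372 + (10679245)·7634773.

1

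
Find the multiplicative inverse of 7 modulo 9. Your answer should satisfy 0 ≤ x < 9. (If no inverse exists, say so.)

4

Extended Euclidean algorithm:
9 = 1·7 + 2
7 = 3·2 + 1
2 = 2·1 + 0
gcd = 1, so the inverse exists. Back-substitute:
1 = 7 − 3·2
1 = −3·9 + 4·7
So 7·4 ≡ 1 (mod 9).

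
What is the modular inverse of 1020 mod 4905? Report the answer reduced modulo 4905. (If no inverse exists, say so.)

no inverse exists

Compute gcd(1020, 4905):
4905 = 4·1020 + 825
1020 = 1·825 + 195
825 = 4·195 + 45
195 = 4·45 + 15
45 = 3·15 + 0
gcd(1020, 4905) = 15 ≠ 1, so 1020 has no multiplicative inverse modulo 4905.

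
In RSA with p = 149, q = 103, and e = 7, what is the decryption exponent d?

10783

φ(n) = (p−1)(q−1) = 148·102 = 15096.
Need d with 7·d ≡ 1 (mod 15096). Apply the extended Euclidean algorithm:
15096 = 2156*7 + 4
7 = 1*4 + 3
4 = 1*3 + 1
3 = 3*1 + 0
Back-substitute:
1 = 4 − 3
1 = −7 + 2·4
1 = 2·15096 − 4313·7
So 7·(-4313) ≡ 1 (mod 15096), hence d ≡ -4313 ≡ 10783 (mod 15096).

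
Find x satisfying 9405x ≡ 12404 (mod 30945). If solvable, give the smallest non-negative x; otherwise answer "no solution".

no solution

gcd(9405, 30945):
30945 = 3·9405 + 2730
9405 = 3·2730 + 1215
2730 = 2·1215 + 300
1215 = 4·300 + 15
300 = 20·15 + 0
gcd = 15, but 15 ∤ 12404, so the congruence has no solution.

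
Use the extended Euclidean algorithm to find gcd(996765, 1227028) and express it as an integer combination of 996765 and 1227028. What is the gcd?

11

Apply Euclid's algorithm to 1227028 and 996765:
1227028 = 1·996765 + 230263
996765 = 4·230263 + 75713
230263 = 3·75713 + 3124
75713 = 24·3124 + 737
3124 = 4·737 + 176
737 = 4·176 + 33
176 = 5·33 + 11
33 = 3·11 + 0
gcd(996765, 1227028) = 11.
Working backward:
11 = 176 − 5·33
11 = −5·737 + 21·176
11 = 21·3124 − 89·737
11 = −89·75713 + 2157·3124
11 = 2157·230263 − 6560·75713
11 = −6560·996765 + 28397·230263
11 = 28397·1227028 − 34957·996765
So 11 = (28397)·1227028 + (-34957)·996765.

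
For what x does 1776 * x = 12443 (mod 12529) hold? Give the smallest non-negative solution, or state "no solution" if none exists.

2977

First find gcd(1776, 12529):
12529 = 7×1776 + 97
1776 = 18×97 + 30
97 = 3×30 + 7
30 = 4×7 + 2
7 = 3×2 + 1
2 = 2×1 + 0
gcd = 1, so a unique solution mod 12529 exists.
Back-substitute for the Bézout coefficients:
1 = 7 − 3·2
1 = −3·30 + 13·7
1 = 13·97 − 42·30
1 = −42·1776 + 769·97
1 = 769·12529 − 5425·1776
So 1776·(-5425) ≡ 1 (mod 12529), giving 1776⁻¹ ≡ 7104.
x ≡ 1776⁻¹·12443 ≡ 7104·12443 ≡ 2977 (mod 12529).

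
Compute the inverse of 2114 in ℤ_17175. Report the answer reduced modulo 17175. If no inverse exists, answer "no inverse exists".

Run Euclid on (17175, 2114):
17175 = 8·2114 + 263
2114 = 8·263 + 10
263 = 26·10 + 3
10 = 3·3 + 1
3 = 3·1 + 0
Since gcd(2114, 17175) = 1, back-substitute to write 1 as a combination:
1 = 10 − 3·3
1 = −3·263 + 79·10
1 = 79·2114 − 635·263
1 = −635·17175 + 5159·2114
So 2114·5159 ≡ 1 (mod 17175).

5159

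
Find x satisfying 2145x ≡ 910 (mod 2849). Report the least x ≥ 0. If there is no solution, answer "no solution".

no solution

gcd(2145, 2849):
2849 = 1×2145 + 704
2145 = 3×704 + 33
704 = 21×33 + 11
33 = 3×11 + 0
gcd = 11, but 11 ∤ 910, so the congruence has no solution.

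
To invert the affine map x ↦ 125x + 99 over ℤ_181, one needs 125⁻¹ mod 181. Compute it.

42

Extended Euclidean algorithm:
181 = 1·125 + 56
125 = 2·56 + 13
56 = 4·13 + 4
13 = 3·4 + 1
4 = 4·1 + 0
The gcd is 1. Working backward:
1 = 13 − 3·4
1 = −3·56 + 13·13
1 = 13·125 − 29·56
1 = −29·181 + 42·125
So 125·42 ≡ 1 (mod 181).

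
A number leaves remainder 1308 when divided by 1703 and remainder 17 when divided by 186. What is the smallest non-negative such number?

176717

Write x = 1308 + 1703·k. Then 1703·k ≡ 17 − 1308 ≡ 11 (mod 186).
Need 1703⁻¹ mod 186. Extended Euclid on (186, 29):
186 = 6×29 + 12
29 = 2×12 + 5
12 = 2×5 + 2
5 = 2×2 + 1
2 = 2×1 + 0
Back-substitute:
1 = 5 − 2·2
1 = −2·12 + 5·5
1 = 5·29 − 12·12
1 = −12·186 + 77·29
1703⁻¹ ≡ 77 (mod 186), so k ≡ 77·11 ≡ 103 (mod 186).
x = 1308 + 1703·103 = 176717.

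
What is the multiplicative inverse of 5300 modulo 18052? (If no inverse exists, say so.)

Compute gcd(5300, 18052):
18052 = 3×5300 + 2152
5300 = 2×2152 + 996
2152 = 2×996 + 160
996 = 6×160 + 36
160 = 4×36 + 16
36 = 2×16 + 4
16 = 4×4 + 0
Since gcd = 4 > 1, 5300 is not a unit mod 18052.

no inverse exists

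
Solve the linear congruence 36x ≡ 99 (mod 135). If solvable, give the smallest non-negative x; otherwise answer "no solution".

14

First find gcd(36, 135):
135 = 3×36 + 27
36 = 1×27 + 9
27 = 3×9 + 0
gcd = 9 and 9 | 99, so solutions exist. Divide through by 9: 4x ≡ 11 (mod 15).
Now find 4⁻¹ mod 15:
15 = 3×4 + 3
4 = 1×3 + 1
3 = 3×1 + 0
Back-substitute:
1 = 4 − 3
1 = −15 + 4·4
So 4⁻¹ ≡ 4 (mod 15).
Then x ≡ 4·11 ≡ 14 (mod 15); the smallest non-negative solution is x = 14.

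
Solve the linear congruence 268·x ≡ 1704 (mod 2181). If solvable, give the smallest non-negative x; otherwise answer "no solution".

1341

First find gcd(268, 2181):
2181 = 8·268 + 37
268 = 7·37 + 9
37 = 4·9 + 1
9 = 9·1 + 0
gcd = 1, so a unique solution mod 2181 exists.
Back-substitute for the Bézout coefficients:
1 = 37 − 4·9
1 = −4·268 + 29·37
1 = 29·2181 − 236·268
So 268·(-236) ≡ 1 (mod 2181), giving 268⁻¹ ≡ 1945.
x ≡ 268⁻¹·1704 ≡ 1945·1704 ≡ 1341 (mod 2181).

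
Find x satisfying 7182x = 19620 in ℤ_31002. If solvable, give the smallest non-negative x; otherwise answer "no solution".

First find gcd(7182, 31002):
31002 = 4*7182 + 2274
7182 = 3*2274 + 360
2274 = 6*360 + 114
360 = 3*114 + 18
114 = 6*18 + 6
18 = 3*6 + 0
gcd = 6 and 6 | 19620, so solutions exist. Divide through by 6: 1197x ≡ 3270 (mod 5167).
Now find 1197⁻¹ mod 5167:
5167 = 4×1197 + 379
1197 = 3×379 + 60
379 = 6×60 + 19
60 = 3×19 + 3
19 = 6×3 + 1
3 = 3×1 + 0
Back-substitute:
1 = 19 − 6·3
1 = −6·60 + 19·19
1 = 19·379 − 120·60
1 = −120·1197 + 379·379
1 = 379·5167 − 1636·1197
So 1197·(-1636) ≡ 1 (mod 5167), i.e. 1197⁻¹ ≡ 3531.
Then x ≡ 3531·3270 ≡ 3292 (mod 5167); the smallest non-negative solution is x = 3292.

3292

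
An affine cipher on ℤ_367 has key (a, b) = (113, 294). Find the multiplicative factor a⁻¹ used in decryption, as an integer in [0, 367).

13

Run Euclid on (367, 113):
367 = 3×113 + 28
113 = 4×28 + 1
28 = 28×1 + 0
The gcd is 1. Working backward:
1 = 113 − 4·28
1 = −4·367 + 13·113
So 113·13 ≡ 1 (mod 367).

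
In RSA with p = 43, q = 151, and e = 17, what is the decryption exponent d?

φ(n) = (p−1)(q−1) = 42·150 = 6300.
Need d with 17·d ≡ 1 (mod 6300). Apply the extended Euclidean algorithm:
6300 = 370·17 + 10
17 = 1·10 + 7
10 = 1·7 + 3
7 = 2·3 + 1
3 = 3·1 + 0
Back-substitute:
1 = 7 − 2·3
1 = −2·10 + 3·7
1 = 3·17 − 5·10
1 = −5·6300 + 1853·17
So 17·1853 ≡ 1 (mod 6300), hence d = 1853.

1853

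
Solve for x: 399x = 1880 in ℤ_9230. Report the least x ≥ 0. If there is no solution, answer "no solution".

8240

First find gcd(399, 9230):
9230 = 23×399 + 53
399 = 7×53 + 28
53 = 1×28 + 25
28 = 1×25 + 3
25 = 8×3 + 1
3 = 3×1 + 0
gcd = 1, so a unique solution mod 9230 exists.
Back-substitute for the Bézout coefficients:
1 = 25 − 8·3
1 = −8·28 + 9·25
1 = 9·53 − 17·28
1 = −17·399 + 128·53
1 = 128·9230 − 2961·399
So 399·(-2961) ≡ 1 (mod 9230), giving 399⁻¹ ≡ 6269.
x ≡ 399⁻¹·1880 ≡ 6269·1880 ≡ 8240 (mod 9230).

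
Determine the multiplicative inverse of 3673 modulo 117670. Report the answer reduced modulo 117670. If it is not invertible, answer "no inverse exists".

Apply the Euclidean algorithm to 117670 and 3673:
117670 = 32·3673 + 134
3673 = 27·134 + 55
134 = 2·55 + 24
55 = 2·24 + 7
24 = 3·7 + 3
7 = 2·3 + 1
3 = 3·1 + 0
The gcd is 1. Working backward:
1 = 7 − 2·3
1 = −2·24 + 7·7
1 = 7·55 − 16·24
1 = −16·134 + 39·55
1 = 39·3673 − 1069·134
1 = −1069·117670 + 34247·3673
So 3673·34247 ≡ 1 (mod 117670).

34247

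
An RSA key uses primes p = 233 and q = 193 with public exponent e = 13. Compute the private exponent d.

6853

φ(n) = (p−1)(q−1) = 232·192 = 44544.
Need d with 13·d ≡ 1 (mod 44544). Apply the extended Euclidean algorithm:
44544 = 3426·13 + 6
13 = 2·6 + 1
6 = 6·1 + 0
Back-substitute:
1 = 13 − 2·6
1 = −2·44544 + 6853·13
So 13·6853 ≡ 1 (mod 44544), hence d = 6853.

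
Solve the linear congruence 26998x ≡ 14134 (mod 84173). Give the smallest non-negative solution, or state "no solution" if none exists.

61071

First find gcd(26998, 84173):
84173 = 3×26998 + 3179
26998 = 8×3179 + 1566
3179 = 2×1566 + 47
1566 = 33×47 + 15
47 = 3×15 + 2
15 = 7×2 + 1
2 = 2×1 + 0
gcd = 1, so a unique solution mod 84173 exists.
Back-substitute for the Bézout coefficients:
1 = 15 − 7·2
1 = −7·47 + 22·15
1 = 22·1566 − 733·47
1 = −733·3179 + 1488·1566
1 = 1488·26998 − 12637·3179
1 = −12637·84173 + 39399·26998
So 26998·(39399) ≡ 1 (mod 84173), giving 26998⁻¹ ≡ 39399.
x ≡ 26998⁻¹·14134 ≡ 39399·14134 ≡ 61071 (mod 84173).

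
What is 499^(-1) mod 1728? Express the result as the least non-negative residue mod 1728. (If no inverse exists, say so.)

Run Euclid on (1728, 499):
1728 = 3×499 + 231
499 = 2×231 + 37
231 = 6×37 + 9
37 = 4×9 + 1
9 = 9×1 + 0
Since gcd(499, 1728) = 1, back-substitute to write 1 as a combination:
1 = 37 − 4·9
1 = −4·231 + 25·37
1 = 25·499 − 54·231
1 = −54·1728 + 187·499
So 499·187 ≡ 1 (mod 1728).

187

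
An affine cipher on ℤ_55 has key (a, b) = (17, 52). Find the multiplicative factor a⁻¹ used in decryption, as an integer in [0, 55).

gcd(55, 17) by repeated division:
55 = 3·17 + 4
17 = 4·4 + 1
4 = 4·1 + 0
gcd = 1, so the inverse exists. Back-substitute:
1 = 17 − 4·4
1 = −4·55 + 13·17
So 17·13 ≡ 1 (mod 55).

13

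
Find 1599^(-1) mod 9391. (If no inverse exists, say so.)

Run Euclid on (9391, 1599):
9391 = 5*1599 + 1396
1599 = 1*1396 + 203
1396 = 6*203 + 178
203 = 1*178 + 25
178 = 7*25 + 3
25 = 8*3 + 1
3 = 3*1 + 0
Since gcd(1599, 9391) = 1, back-substitute to write 1 as a combination:
1 = 25 − 8·3
1 = −8·178 + 57·25
1 = 57·203 − 65·178
1 = −65·1396 + 447·203
1 = 447·1599 − 512·1396
1 = −512·9391 + 3007·1599
So 1599·3007 ≡ 1 (mod 9391).

3007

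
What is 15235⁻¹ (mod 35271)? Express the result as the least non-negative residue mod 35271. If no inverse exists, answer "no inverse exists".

Run Euclid on (35271, 15235):
35271 = 2*15235 + 4801
15235 = 3*4801 + 832
4801 = 5*832 + 641
832 = 1*641 + 191
641 = 3*191 + 68
191 = 2*68 + 55
68 = 1*55 + 13
55 = 4*13 + 3
13 = 4*3 + 1
3 = 3*1 + 0
gcd = 1, so the inverse exists. Back-substitute:
1 = 13 − 4·3
1 = −4·55 + 17·13
1 = 17·68 − 21·55
1 = −21·191 + 59·68
1 = 59·641 − 198·191
1 = −198·832 + 257·641
1 = 257·4801 − 1483·832
1 = −1483·15235 + 4706·4801
1 = 4706·35271 − 10895·15235
Thus 15235·(-10895) ≡ 1 (mod 35271); reducing, -10895 mod 35271 = 24376.

24376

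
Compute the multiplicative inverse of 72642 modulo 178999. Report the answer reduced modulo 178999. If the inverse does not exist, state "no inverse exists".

Apply the Euclidean algorithm to 178999 and 72642:
178999 = 2×72642 + 33715
72642 = 2×33715 + 5212
33715 = 6×5212 + 2443
5212 = 2×2443 + 326
2443 = 7×326 + 161
326 = 2×161 + 4
161 = 40×4 + 1
4 = 4×1 + 0
Since gcd(72642, 178999) = 1, back-substitute to write 1 as a combination:
1 = 161 − 40·4
1 = −40·326 + 81·161
1 = 81·2443 − 607·326
1 = −607·5212 + 1295·2443
1 = 1295·33715 − 8377·5212
1 = −8377·72642 + 18049·33715
1 = 18049·178999 − 44475·72642
So 72642·(-44475) ≡ 1 (mod 178999), and -44475 ≡ 134524 (mod 178999).

134524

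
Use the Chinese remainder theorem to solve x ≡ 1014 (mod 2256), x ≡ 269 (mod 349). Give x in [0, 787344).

Write x = 1014 + 2256·k. Then 2256·k ≡ 269 − 1014 ≡ 302 (mod 349).
Need 2256⁻¹ mod 349. Extended Euclid on (349, 162):
349 = 2·162 + 25
162 = 6·25 + 12
25 = 2·12 + 1
12 = 12·1 + 0
Back-substitute:
1 = 25 − 2·12
1 = −2·162 + 13·25
1 = 13·349 − 28·162
2256⁻¹ ≡ 321 (mod 349), so k ≡ 321·302 ≡ 269 (mod 349).
x = 1014 + 2256·269 = 607878.

607878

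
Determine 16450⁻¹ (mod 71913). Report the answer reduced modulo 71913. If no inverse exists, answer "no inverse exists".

69172

Run Euclid on (71913, 16450):
71913 = 4·16450 + 6113
16450 = 2·6113 + 4224
6113 = 1·4224 + 1889
4224 = 2·1889 + 446
1889 = 4·446 + 105
446 = 4·105 + 26
105 = 4·26 + 1
26 = 26·1 + 0
Since gcd(16450, 71913) = 1, back-substitute to write 1 as a combination:
1 = 105 − 4·26
1 = −4·446 + 17·105
1 = 17·1889 − 72·446
1 = −72·4224 + 161·1889
1 = 161·6113 − 233·4224
1 = −233·16450 + 627·6113
1 = 627·71913 − 2741·16450
Hence 16450⁻¹ ≡ -2741 ≡ 69172 (mod 71913).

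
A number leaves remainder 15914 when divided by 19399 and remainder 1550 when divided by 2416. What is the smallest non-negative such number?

Write x = 15914 + 19399·k. Then 19399·k ≡ 1550 − 15914 ≡ 132 (mod 2416).
Need 19399⁻¹ mod 2416. Extended Euclid on (2416, 71):
2416 = 34×71 + 2
71 = 35×2 + 1
2 = 2×1 + 0
Back-substitute:
1 = 71 − 35·2
1 = −35·2416 + 1191·71
19399⁻¹ ≡ 1191 (mod 2416), so k ≡ 1191·132 ≡ 172 (mod 2416).
x = 15914 + 19399·172 = 3352542.

3352542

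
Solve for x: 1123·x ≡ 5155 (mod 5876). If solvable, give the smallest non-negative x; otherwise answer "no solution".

First find gcd(1123, 5876):
5876 = 5×1123 + 261
1123 = 4×261 + 79
261 = 3×79 + 24
79 = 3×24 + 7
24 = 3×7 + 3
7 = 2×3 + 1
3 = 3×1 + 0
gcd = 1, so a unique solution mod 5876 exists.
Back-substitute for the Bézout coefficients:
1 = 7 − 2·3
1 = −2·24 + 7·7
1 = 7·79 − 23·24
1 = −23·261 + 76·79
1 = 76·1123 − 327·261
1 = −327·5876 + 1711·1123
So 1123·(1711) ≡ 1 (mod 5876), giving 1123⁻¹ ≡ 1711.
x ≡ 1123⁻¹·5155 ≡ 1711·5155 ≡ 329 (mod 5876).

329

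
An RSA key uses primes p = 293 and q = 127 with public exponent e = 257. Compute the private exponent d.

13457

φ(n) = (p−1)(q−1) = 292·126 = 36792.
Need d with 257·d ≡ 1 (mod 36792). Apply the extended Euclidean algorithm:
36792 = 143*257 + 41
257 = 6*41 + 11
41 = 3*11 + 8
11 = 1*8 + 3
8 = 2*3 + 2
3 = 1*2 + 1
2 = 2*1 + 0
Back-substitute:
1 = 3 − 2
1 = −8 + 3·3
1 = 3·11 − 4·8
1 = −4·41 + 15·11
1 = 15·257 − 94·41
1 = −94·36792 + 13457·257
So 257·13457 ≡ 1 (mod 36792), hence d = 13457.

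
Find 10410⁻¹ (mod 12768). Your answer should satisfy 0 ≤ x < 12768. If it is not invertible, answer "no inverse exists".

Euclidean algorithm on 12768, 10410:
12768 = 1×10410 + 2358
10410 = 4×2358 + 978
2358 = 2×978 + 402
978 = 2×402 + 174
402 = 2×174 + 54
174 = 3×54 + 12
54 = 4×12 + 6
12 = 2×6 + 0
Since gcd = 6 > 1, 10410 is not a unit mod 12768.

no inverse exists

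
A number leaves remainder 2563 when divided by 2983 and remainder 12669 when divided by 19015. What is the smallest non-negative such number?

Write x = 2563 + 2983·k. Then 2983·k ≡ 12669 − 2563 ≡ 10106 (mod 19015).
Need 2983⁻¹ mod 19015. Extended Euclid on (19015, 2983):
19015 = 6*2983 + 1117
2983 = 2*1117 + 749
1117 = 1*749 + 368
749 = 2*368 + 13
368 = 28*13 + 4
13 = 3*4 + 1
4 = 4*1 + 0
Back-substitute:
1 = 13 − 3·4
1 = −3·368 + 85·13
1 = 85·749 − 173·368
1 = −173·1117 + 258·749
1 = 258·2983 − 689·1117
1 = −689·19015 + 4392·2983
2983⁻¹ ≡ 4392 (mod 19015), so k ≡ 4392·10106 ≡ 4542 (mod 19015).
x = 2563 + 2983·4542 = 13551349.

13551349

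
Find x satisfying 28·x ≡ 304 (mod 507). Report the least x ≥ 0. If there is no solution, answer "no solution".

First find gcd(28, 507):
507 = 18×28 + 3
28 = 9×3 + 1
3 = 3×1 + 0
gcd = 1, so a unique solution mod 507 exists.
Back-substitute for the Bézout coefficients:
1 = 28 − 9·3
1 = −9·507 + 163·28
So 28·(163) ≡ 1 (mod 507), giving 28⁻¹ ≡ 163.
x ≡ 28⁻¹·304 ≡ 163·304 ≡ 373 (mod 507).

373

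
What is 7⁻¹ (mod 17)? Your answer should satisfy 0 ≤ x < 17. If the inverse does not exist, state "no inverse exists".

5

Extended Euclidean algorithm:
17 = 2*7 + 3
7 = 2*3 + 1
3 = 3*1 + 0
gcd = 1, so the inverse exists. Back-substitute:
1 = 7 − 2·3
1 = −2·17 + 5·7
So 7·5 ≡ 1 (mod 17).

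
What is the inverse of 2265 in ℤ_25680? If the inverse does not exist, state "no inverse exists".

Euclidean algorithm on 25680, 2265:
25680 = 11×2265 + 765
2265 = 2×765 + 735
765 = 1×735 + 30
735 = 24×30 + 15
30 = 2×15 + 0
Since gcd = 15 > 1, 2265 is not a unit mod 25680.

no inverse exists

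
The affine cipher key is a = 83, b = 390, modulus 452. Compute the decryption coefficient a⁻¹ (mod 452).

403

Extended Euclidean algorithm:
452 = 5×83 + 37
83 = 2×37 + 9
37 = 4×9 + 1
9 = 9×1 + 0
gcd = 1, so the inverse exists. Back-substitute:
1 = 37 − 4·9
1 = −4·83 + 9·37
1 = 9·452 − 49·83
So 83·(-49) ≡ 1 (mod 452), and -49 ≡ 403 (mod 452).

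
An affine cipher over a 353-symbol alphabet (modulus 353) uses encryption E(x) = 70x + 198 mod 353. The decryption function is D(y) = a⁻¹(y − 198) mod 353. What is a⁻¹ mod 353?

Apply the Euclidean algorithm to 353 and 70:
353 = 5×70 + 3
70 = 23×3 + 1
3 = 3×1 + 0
gcd = 1, so the inverse exists. Back-substitute:
1 = 70 − 23·3
1 = −23·353 + 116·70
So 70·116 ≡ 1 (mod 353).

116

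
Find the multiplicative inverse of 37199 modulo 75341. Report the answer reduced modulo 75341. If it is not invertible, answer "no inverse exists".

Run Euclid on (75341, 37199):
75341 = 2·37199 + 943
37199 = 39·943 + 422
943 = 2·422 + 99
422 = 4·99 + 26
99 = 3·26 + 21
26 = 1·21 + 5
21 = 4·5 + 1
5 = 5·1 + 0
gcd = 1, so the inverse exists. Back-substitute:
1 = 21 − 4·5
1 = −4·26 + 5·21
1 = 5·99 − 19·26
1 = −19·422 + 81·99
1 = 81·943 − 181·422
1 = −181·37199 + 7140·943
1 = 7140·75341 − 14461·37199
Thus 37199·(-14461) ≡ 1 (mod 75341); reducing, -14461 mod 75341 = 60880.

60880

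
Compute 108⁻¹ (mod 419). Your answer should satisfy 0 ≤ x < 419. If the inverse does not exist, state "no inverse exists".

97

gcd(419, 108) by repeated division:
419 = 3·108 + 95
108 = 1·95 + 13
95 = 7·13 + 4
13 = 3·4 + 1
4 = 4·1 + 0
The gcd is 1. Working backward:
1 = 13 − 3·4
1 = −3·95 + 22·13
1 = 22·108 − 25·95
1 = −25·419 + 97·108
So 108·97 ≡ 1 (mod 419).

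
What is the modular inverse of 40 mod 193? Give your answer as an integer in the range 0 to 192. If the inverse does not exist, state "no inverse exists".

Extended Euclidean algorithm:
193 = 4·40 + 33
40 = 1·33 + 7
33 = 4·7 + 5
7 = 1·5 + 2
5 = 2·2 + 1
2 = 2·1 + 0
gcd = 1, so the inverse exists. Back-substitute:
1 = 5 − 2·2
1 = −2·7 + 3·5
1 = 3·33 − 14·7
1 = −14·40 + 17·33
1 = 17·193 − 82·40
So 40·(-82) ≡ 1 (mod 193), and -82 ≡ 111 (mod 193).

111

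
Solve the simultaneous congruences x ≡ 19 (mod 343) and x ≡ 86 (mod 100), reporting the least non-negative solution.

23686

Write x = 19 + 343·k. Then 343·k ≡ 86 − 19 ≡ 67 (mod 100).
Need 343⁻¹ mod 100. Extended Euclid on (100, 43):
100 = 2·43 + 14
43 = 3·14 + 1
14 = 14·1 + 0
Back-substitute:
1 = 43 − 3·14
1 = −3·100 + 7·43
343⁻¹ ≡ 7 (mod 100), so k ≡ 7·67 ≡ 69 (mod 100).
x = 19 + 343·69 = 23686.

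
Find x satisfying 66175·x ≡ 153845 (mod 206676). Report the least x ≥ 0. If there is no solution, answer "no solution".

First find gcd(66175, 206676):
206676 = 3×66175 + 8151
66175 = 8×8151 + 967
8151 = 8×967 + 415
967 = 2×415 + 137
415 = 3×137 + 4
137 = 34×4 + 1
4 = 4×1 + 0
gcd = 1, so a unique solution mod 206676 exists.
Back-substitute for the Bézout coefficients:
1 = 137 − 34·4
1 = −34·415 + 103·137
1 = 103·967 − 240·415
1 = −240·8151 + 2023·967
1 = 2023·66175 − 16424·8151
1 = −16424·206676 + 51295·66175
So 66175·(51295) ≡ 1 (mod 206676), giving 66175⁻¹ ≡ 51295.
x ≡ 66175⁻¹·153845 ≡ 51295·153845 ≡ 176243 (mod 206676).

176243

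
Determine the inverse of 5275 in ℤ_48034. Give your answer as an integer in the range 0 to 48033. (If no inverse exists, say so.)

Run Euclid on (48034, 5275):
48034 = 9×5275 + 559
5275 = 9×559 + 244
559 = 2×244 + 71
244 = 3×71 + 31
71 = 2×31 + 9
31 = 3×9 + 4
9 = 2×4 + 1
4 = 4×1 + 0
gcd = 1, so the inverse exists. Back-substitute:
1 = 9 − 2·4
1 = −2·31 + 7·9
1 = 7·71 − 16·31
1 = −16·244 + 55·71
1 = 55·559 − 126·244
1 = −126·5275 + 1189·559
1 = 1189·48034 − 10827·5275
Thus 5275·(-10827) ≡ 1 (mod 48034); reducing, -10827 mod 48034 = 37207.

37207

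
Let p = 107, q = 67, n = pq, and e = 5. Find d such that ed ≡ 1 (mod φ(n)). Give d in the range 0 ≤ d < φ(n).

φ(n) = (p−1)(q−1) = 106·66 = 6996.
Need d with 5·d ≡ 1 (mod 6996). Apply the extended Euclidean algorithm:
6996 = 1399*5 + 1
5 = 5*1 + 0
Back-substitute:
1 = 6996 − 1399·5
So 5·(-1399) ≡ 1 (mod 6996), hence d ≡ -1399 ≡ 5597 (mod 6996).

5597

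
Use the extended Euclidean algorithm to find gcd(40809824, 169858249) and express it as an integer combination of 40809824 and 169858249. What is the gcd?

Euclidean algorithm:
169858249 = 4*40809824 + 6618953
40809824 = 6*6618953 + 1096106
6618953 = 6*1096106 + 42317
1096106 = 25*42317 + 38181
42317 = 1*38181 + 4136
38181 = 9*4136 + 957
4136 = 4*957 + 308
957 = 3*308 + 33
308 = 9*33 + 11
33 = 3*11 + 0
gcd(40809824, 169858249) = 11.
Back-substituting:
11 = 308 − 9·33
11 = −9·957 + 28·308
11 = 28·4136 − 121·957
11 = −121·38181 + 1117·4136
11 = 1117·42317 − 1238·38181
11 = −1238·1096106 + 32067·42317
11 = 32067·6618953 − 193640·1096106
11 = −193640·40809824 + 1193907·6618953
11 = 1193907·169858249 − 4969268·40809824
So 11 = (1193907)·169858249 + (-4969268)·40809824.

11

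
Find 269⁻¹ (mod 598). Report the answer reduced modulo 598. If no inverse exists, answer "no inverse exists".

Extended Euclidean algorithm:
598 = 2*269 + 60
269 = 4*60 + 29
60 = 2*29 + 2
29 = 14*2 + 1
2 = 2*1 + 0
The gcd is 1. Working backward:
1 = 29 − 14·2
1 = −14·60 + 29·29
1 = 29·269 − 130·60
1 = −130·598 + 289·269
So 269·289 ≡ 1 (mod 598).

289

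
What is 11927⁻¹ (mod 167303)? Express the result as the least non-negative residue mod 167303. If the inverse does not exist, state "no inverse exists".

Apply the Euclidean algorithm to 167303 and 11927:
167303 = 14*11927 + 325
11927 = 36*325 + 227
325 = 1*227 + 98
227 = 2*98 + 31
98 = 3*31 + 5
31 = 6*5 + 1
5 = 5*1 + 0
The gcd is 1. Working backward:
1 = 31 − 6·5
1 = −6·98 + 19·31
1 = 19·227 − 44·98
1 = −44·325 + 63·227
1 = 63·11927 − 2312·325
1 = −2312·167303 + 32431·11927
So 11927·32431 ≡ 1 (mod 167303).

32431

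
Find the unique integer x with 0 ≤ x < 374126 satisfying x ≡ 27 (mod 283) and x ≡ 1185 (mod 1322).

162469

Write x = 27 + 283·k. Then 283·k ≡ 1185 − 27 ≡ 1158 (mod 1322).
Need 283⁻¹ mod 1322. Extended Euclid on (1322, 283):
1322 = 4·283 + 190
283 = 1·190 + 93
190 = 2·93 + 4
93 = 23·4 + 1
4 = 4·1 + 0
Back-substitute:
1 = 93 − 23·4
1 = −23·190 + 47·93
1 = 47·283 − 70·190
1 = −70·1322 + 327·283
283⁻¹ ≡ 327 (mod 1322), so k ≡ 327·1158 ≡ 574 (mod 1322).
x = 27 + 283·574 = 162469.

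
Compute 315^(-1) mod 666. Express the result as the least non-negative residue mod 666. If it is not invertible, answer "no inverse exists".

no inverse exists

Euclidean algorithm on 666, 315:
666 = 2·315 + 36
315 = 8·36 + 27
36 = 1·27 + 9
27 = 3·9 + 0
Since gcd = 9 > 1, 315 is not a unit mod 666.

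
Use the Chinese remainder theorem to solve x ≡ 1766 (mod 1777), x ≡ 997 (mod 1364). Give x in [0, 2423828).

Write x = 1766 + 1777·k. Then 1777·k ≡ 997 − 1766 ≡ 595 (mod 1364).
Need 1777⁻¹ mod 1364. Extended Euclid on (1364, 413):
1364 = 3×413 + 125
413 = 3×125 + 38
125 = 3×38 + 11
38 = 3×11 + 5
11 = 2×5 + 1
5 = 5×1 + 0
Back-substitute:
1 = 11 − 2·5
1 = −2·38 + 7·11
1 = 7·125 − 23·38
1 = −23·413 + 76·125
1 = 76·1364 − 251·413
1777⁻¹ ≡ 1113 (mod 1364), so k ≡ 1113·595 ≡ 695 (mod 1364).
x = 1766 + 1777·695 = 1236781.

1236781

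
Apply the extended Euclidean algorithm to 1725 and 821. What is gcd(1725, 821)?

Apply Euclid's algorithm to 1725 and 821:
1725 = 2*821 + 83
821 = 9*83 + 74
83 = 1*74 + 9
74 = 8*9 + 2
9 = 4*2 + 1
2 = 2*1 + 0
gcd(1725, 821) = 1.
Express as a combination:
1 = 9 − 4·2
1 = −4·74 + 33·9
1 = 33·83 − 37·74
1 = −37·821 + 366·83
1 = 366·1725 − 769·821
So 1 = (366)·1725 + (-769)·821.

1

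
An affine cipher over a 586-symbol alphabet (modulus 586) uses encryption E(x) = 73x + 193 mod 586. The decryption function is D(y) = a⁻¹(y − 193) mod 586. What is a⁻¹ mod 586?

289

gcd(586, 73) by repeated division:
586 = 8×73 + 2
73 = 36×2 + 1
2 = 2×1 + 0
Since gcd(73, 586) = 1, back-substitute to write 1 as a combination:
1 = 73 − 36·2
1 = −36·586 + 289·73
So 73·289 ≡ 1 (mod 586).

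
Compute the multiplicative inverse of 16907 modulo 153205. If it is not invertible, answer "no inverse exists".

Run Euclid on (153205, 16907):
153205 = 9×16907 + 1042
16907 = 16×1042 + 235
1042 = 4×235 + 102
235 = 2×102 + 31
102 = 3×31 + 9
31 = 3×9 + 4
9 = 2×4 + 1
4 = 4×1 + 0
Since gcd(16907, 153205) = 1, back-substitute to write 1 as a combination:
1 = 9 − 2·4
1 = −2·31 + 7·9
1 = 7·102 − 23·31
1 = −23·235 + 53·102
1 = 53·1042 − 235·235
1 = −235·16907 + 3813·1042
1 = 3813·153205 − 34552·16907
Thus 16907·(-34552) ≡ 1 (mod 153205); reducing, -34552 mod 153205 = 118653.

118653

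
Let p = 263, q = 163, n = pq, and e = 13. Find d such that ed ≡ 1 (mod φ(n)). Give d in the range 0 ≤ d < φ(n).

3265

φ(n) = (p−1)(q−1) = 262·162 = 42444.
Need d with 13·d ≡ 1 (mod 42444). Apply the extended Euclidean algorithm:
42444 = 3264*13 + 12
13 = 1*12 + 1
12 = 12*1 + 0
Back-substitute:
1 = 13 − 12
1 = −42444 + 3265·13
So 13·3265 ≡ 1 (mod 42444), hence d = 3265.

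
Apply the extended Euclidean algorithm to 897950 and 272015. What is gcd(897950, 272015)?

Euclidean algorithm:
897950 = 3·272015 + 81905
272015 = 3·81905 + 26300
81905 = 3·26300 + 3005
26300 = 8·3005 + 2260
3005 = 1·2260 + 745
2260 = 3·745 + 25
745 = 29·25 + 20
25 = 1·20 + 5
20 = 4·5 + 0
gcd(897950, 272015) = 5.
Working backward:
5 = 25 − 20
5 = −745 + 30·25
5 = 30·2260 − 91·745
5 = −91·3005 + 121·2260
5 = 121·26300 − 1059·3005
5 = −1059·81905 + 3298·26300
5 = 3298·272015 − 10953·81905
5 = −10953·897950 + 36157·272015
So 5 = (-10953)·897950 + (36157)·272015.

5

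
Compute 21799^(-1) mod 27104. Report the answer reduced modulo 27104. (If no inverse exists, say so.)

19895

Run Euclid on (27104, 21799):
27104 = 1×21799 + 5305
21799 = 4×5305 + 579
5305 = 9×579 + 94
579 = 6×94 + 15
94 = 6×15 + 4
15 = 3×4 + 3
4 = 1×3 + 1
3 = 3×1 + 0
Since gcd(21799, 27104) = 1, back-substitute to write 1 as a combination:
1 = 4 − 3
1 = −15 + 4·4
1 = 4·94 − 25·15
1 = −25·579 + 154·94
1 = 154·5305 − 1411·579
1 = −1411·21799 + 5798·5305
1 = 5798·27104 − 7209·21799
So 21799·(-7209) ≡ 1 (mod 27104), and -7209 ≡ 19895 (mod 27104).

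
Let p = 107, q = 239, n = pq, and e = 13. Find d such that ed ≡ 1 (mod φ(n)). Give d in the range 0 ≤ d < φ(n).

φ(n) = (p−1)(q−1) = 106·238 = 25228.
Need d with 13·d ≡ 1 (mod 25228). Apply the extended Euclidean algorithm:
25228 = 1940·13 + 8
13 = 1·8 + 5
8 = 1·5 + 3
5 = 1·3 + 2
3 = 1·2 + 1
2 = 2·1 + 0
Back-substitute:
1 = 3 − 2
1 = −5 + 2·3
1 = 2·8 − 3·5
1 = −3·13 + 5·8
1 = 5·25228 − 9703·13
So 13·(-9703) ≡ 1 (mod 25228), hence d ≡ -9703 ≡ 15525 (mod 25228).

15525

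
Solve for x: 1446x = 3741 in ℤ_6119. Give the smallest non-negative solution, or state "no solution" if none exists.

First find gcd(1446, 6119):
6119 = 4*1446 + 335
1446 = 4*335 + 106
335 = 3*106 + 17
106 = 6*17 + 4
17 = 4*4 + 1
4 = 4*1 + 0
gcd = 1, so a unique solution mod 6119 exists.
Back-substitute for the Bézout coefficients:
1 = 17 − 4·4
1 = −4·106 + 25·17
1 = 25·335 − 79·106
1 = −79·1446 + 341·335
1 = 341·6119 − 1443·1446
So 1446·(-1443) ≡ 1 (mod 6119), giving 1446⁻¹ ≡ 4676.
x ≡ 1446⁻¹·3741 ≡ 4676·3741 ≡ 4814 (mod 6119).

4814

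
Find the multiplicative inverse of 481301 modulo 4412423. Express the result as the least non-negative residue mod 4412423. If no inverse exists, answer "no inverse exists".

gcd(4412423, 481301) by repeated division:
4412423 = 9*481301 + 80714
481301 = 5*80714 + 77731
80714 = 1*77731 + 2983
77731 = 26*2983 + 173
2983 = 17*173 + 42
173 = 4*42 + 5
42 = 8*5 + 2
5 = 2*2 + 1
2 = 2*1 + 0
gcd = 1, so the inverse exists. Back-substitute:
1 = 5 − 2·2
1 = −2·42 + 17·5
1 = 17·173 − 70·42
1 = −70·2983 + 1207·173
1 = 1207·77731 − 31452·2983
1 = −31452·80714 + 32659·77731
1 = 32659·481301 − 194747·80714
1 = −194747·4412423 + 1785382·481301
So 481301·1785382 ≡ 1 (mod 4412423).

1785382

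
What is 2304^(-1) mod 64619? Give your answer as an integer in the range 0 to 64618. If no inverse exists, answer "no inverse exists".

55560

Run Euclid on (64619, 2304):
64619 = 28·2304 + 107
2304 = 21·107 + 57
107 = 1·57 + 50
57 = 1·50 + 7
50 = 7·7 + 1
7 = 7·1 + 0
gcd = 1, so the inverse exists. Back-substitute:
1 = 50 − 7·7
1 = −7·57 + 8·50
1 = 8·107 − 15·57
1 = −15·2304 + 323·107
1 = 323·64619 − 9059·2304
Thus 2304·(-9059) ≡ 1 (mod 64619); reducing, -9059 mod 64619 = 55560.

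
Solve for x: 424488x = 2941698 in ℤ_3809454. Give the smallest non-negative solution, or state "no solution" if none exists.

428015

First find gcd(424488, 3809454):
3809454 = 8·424488 + 413550
424488 = 1·413550 + 10938
413550 = 37·10938 + 8844
10938 = 1·8844 + 2094
8844 = 4·2094 + 468
2094 = 4·468 + 222
468 = 2·222 + 24
222 = 9·24 + 6
24 = 4·6 + 0
gcd = 6 and 6 | 2941698, so solutions exist. Divide through by 6: 70748x ≡ 490283 (mod 634909).
Now find 70748⁻¹ mod 634909:
634909 = 8×70748 + 68925
70748 = 1×68925 + 1823
68925 = 37×1823 + 1474
1823 = 1×1474 + 349
1474 = 4×349 + 78
349 = 4×78 + 37
78 = 2×37 + 4
37 = 9×4 + 1
4 = 4×1 + 0
Back-substitute:
1 = 37 − 9·4
1 = −9·78 + 19·37
1 = 19·349 − 85·78
1 = −85·1474 + 359·349
1 = 359·1823 − 444·1474
1 = −444·68925 + 16787·1823
1 = 16787·70748 − 17231·68925
1 = −17231·634909 + 154635·70748
So 70748⁻¹ ≡ 154635 (mod 634909).
Then x ≡ 154635·490283 ≡ 428015 (mod 634909); the smallest non-negative solution is x = 428015.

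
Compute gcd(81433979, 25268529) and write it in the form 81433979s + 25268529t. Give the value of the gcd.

11

Apply Euclid's algorithm to 81433979 and 25268529:
81433979 = 3×25268529 + 5628392
25268529 = 4×5628392 + 2754961
5628392 = 2×2754961 + 118470
2754961 = 23×118470 + 30151
118470 = 3×30151 + 28017
30151 = 1×28017 + 2134
28017 = 13×2134 + 275
2134 = 7×275 + 209
275 = 1×209 + 66
209 = 3×66 + 11
66 = 6×11 + 0
gcd(81433979, 25268529) = 11.
Back-substituting:
11 = 209 − 3·66
11 = −3·275 + 4·209
11 = 4·2134 − 31·275
11 = −31·28017 + 407·2134
11 = 407·30151 − 438·28017
11 = −438·118470 + 1721·30151
11 = 1721·2754961 − 40021·118470
11 = −40021·5628392 + 81763·2754961
11 = 81763·25268529 − 367073·5628392
11 = −367073·81433979 + 1182982·25268529
So 11 = (-367073)·81433979 + (1182982)·25268529.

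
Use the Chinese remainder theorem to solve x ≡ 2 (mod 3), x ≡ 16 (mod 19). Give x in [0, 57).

Write x = 2 + 3·k. Then 3·k ≡ 16 − 2 ≡ 14 (mod 19).
Need 3⁻¹ mod 19. Extended Euclid on (19, 3):
19 = 6×3 + 1
3 = 3×1 + 0
Back-substitute:
1 = 19 − 6·3
3⁻¹ ≡ 13 (mod 19), so k ≡ 13·14 ≡ 11 (mod 19).
x = 2 + 3·11 = 35.

35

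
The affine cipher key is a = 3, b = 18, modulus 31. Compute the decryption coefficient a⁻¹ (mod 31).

21

Extended Euclidean algorithm:
31 = 10·3 + 1
3 = 3·1 + 0
Since gcd(3, 31) = 1, back-substitute to write 1 as a combination:
1 = 31 − 10·3
Thus 3·(-10) ≡ 1 (mod 31); reducing, -10 mod 31 = 21.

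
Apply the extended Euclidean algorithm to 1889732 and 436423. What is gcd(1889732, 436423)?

13

Repeated division:
1889732 = 4*436423 + 144040
436423 = 3*144040 + 4303
144040 = 33*4303 + 2041
4303 = 2*2041 + 221
2041 = 9*221 + 52
221 = 4*52 + 13
52 = 4*13 + 0
gcd(1889732, 436423) = 13.
Express as a combination:
13 = 221 − 4·52
13 = −4·2041 + 37·221
13 = 37·4303 − 78·2041
13 = −78·144040 + 2611·4303
13 = 2611·436423 − 7911·144040
13 = −7911·1889732 + 34255·436423
So 13 = (-7911)·1889732 + (34255)·436423.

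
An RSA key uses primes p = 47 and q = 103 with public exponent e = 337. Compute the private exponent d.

181

φ(n) = (p−1)(q−1) = 46·102 = 4692.
Need d with 337·d ≡ 1 (mod 4692). Apply the extended Euclidean algorithm:
4692 = 13*337 + 311
337 = 1*311 + 26
311 = 11*26 + 25
26 = 1*25 + 1
25 = 25*1 + 0
Back-substitute:
1 = 26 − 25
1 = −311 + 12·26
1 = 12·337 − 13·311
1 = −13·4692 + 181·337
So 337·181 ≡ 1 (mod 4692), hence d = 181.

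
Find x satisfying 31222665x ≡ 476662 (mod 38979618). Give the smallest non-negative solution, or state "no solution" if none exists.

no solution

gcd(31222665, 38979618):
38979618 = 1×31222665 + 7756953
31222665 = 4×7756953 + 194853
7756953 = 39×194853 + 157686
194853 = 1×157686 + 37167
157686 = 4×37167 + 9018
37167 = 4×9018 + 1095
9018 = 8×1095 + 258
1095 = 4×258 + 63
258 = 4×63 + 6
63 = 10×6 + 3
6 = 2×3 + 0
gcd = 3, but 3 ∤ 476662, so the congruence has no solution.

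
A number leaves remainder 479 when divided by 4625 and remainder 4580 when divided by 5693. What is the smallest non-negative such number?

1387979

Write x = 479 + 4625·k. Then 4625·k ≡ 4580 − 479 ≡ 4101 (mod 5693).
Need 4625⁻¹ mod 5693. Extended Euclid on (5693, 4625):
5693 = 1*4625 + 1068
4625 = 4*1068 + 353
1068 = 3*353 + 9
353 = 39*9 + 2
9 = 4*2 + 1
2 = 2*1 + 0
Back-substitute:
1 = 9 − 4·2
1 = −4·353 + 157·9
1 = 157·1068 − 475·353
1 = −475·4625 + 2057·1068
1 = 2057·5693 − 2532·4625
4625⁻¹ ≡ 3161 (mod 5693), so k ≡ 3161·4101 ≡ 300 (mod 5693).
x = 479 + 4625·300 = 1387979.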